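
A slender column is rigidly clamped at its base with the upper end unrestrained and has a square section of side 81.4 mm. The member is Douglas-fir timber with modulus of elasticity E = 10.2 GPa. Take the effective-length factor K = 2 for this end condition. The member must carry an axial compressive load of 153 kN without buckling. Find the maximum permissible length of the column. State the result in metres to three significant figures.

I = a⁴/12 = 81.4⁴/12 = 3.659×10^6 mm⁴
I = 3.659×10^-6 m⁴
At the buckling limit P_cr = P = 1.530×10^5 N
From P_cr = π²EI/(K·L)²:  L = (1/K)·√(π²EI/P_cr) = (1/2)·√(π²×1.02×10^10×3.659×10^-6/1.530×10^5)
L = 0.776 m

L_max ≈ 0.776 m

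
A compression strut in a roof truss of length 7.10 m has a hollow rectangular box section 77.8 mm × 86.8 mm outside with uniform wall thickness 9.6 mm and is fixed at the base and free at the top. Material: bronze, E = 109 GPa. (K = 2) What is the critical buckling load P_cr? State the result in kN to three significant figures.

Inner dimensions: h_i = 86.8 − 2×9.6 = 67.60 mm, b_i = 77.8 − 2×9.6 = 58.60 mm
Weak-axis I_min = (h_o·b_o³ − h_i·b_i³)/12 with b_o = 77.8, b_i = 58.60 mm (shorter outer/inner sides).
I_min = (86.8×77.8³ − 67.60×58.60³)/12 = 2.273×10^6 mm⁴
I = 2.273×10^6 mm⁴ = 2.273×10^-6 m⁴
Effective length L_e = K·L = 2 × 7.10 = 14.20 m
P_cr = π²EI / L_e² = π² × 109×10⁹ × 2.273×10^-6 / 14.20² = 1.213×10^4 N

P_cr ≈ 12.1 kN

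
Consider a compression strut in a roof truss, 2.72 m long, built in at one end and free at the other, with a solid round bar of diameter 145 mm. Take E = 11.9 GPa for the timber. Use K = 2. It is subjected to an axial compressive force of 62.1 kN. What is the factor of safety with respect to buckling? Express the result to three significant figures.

I = πd⁴/64 = π×145⁴/64 = 2.170×10^7 mm⁴
I = 2.170×10^7 mm⁴ = 2.170×10^-5 m⁴
Effective length L_e = K·L = 2 × 2.72 = 5.440 m
P_cr = π²EI / L_e² = π² × 11.9×10⁹ × 2.170×10^-5 / 5.440² = 8.612×10^4 N
Factor of safety n = P_cr / P = 86.117 / 62.1 = 1.39

n ≈ 1.39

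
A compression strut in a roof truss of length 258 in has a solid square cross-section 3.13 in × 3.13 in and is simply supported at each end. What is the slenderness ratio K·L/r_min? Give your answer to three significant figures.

For a square r = a/√12 = 3.13/√12 = 0.9036 in
L_e = K·L = 1 × 258 = 258.0 in
λ = L_e / r_min = 258.00 / 0.9036 = 286

λ ≈ 286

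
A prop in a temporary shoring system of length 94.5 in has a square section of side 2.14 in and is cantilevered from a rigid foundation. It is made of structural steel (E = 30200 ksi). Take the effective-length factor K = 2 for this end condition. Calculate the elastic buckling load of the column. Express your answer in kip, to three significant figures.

I = a⁴/12 = 2.14⁴/12 = 1.748 in⁴
Effective length L_e = K·L = 2 × 94.5 = 189.0 in
P_cr = π²EI / L_e² = π² × 30200×10³ × 1.748 / 189.0² = 1.458×10^4 lb

P_cr ≈ 14.6 kip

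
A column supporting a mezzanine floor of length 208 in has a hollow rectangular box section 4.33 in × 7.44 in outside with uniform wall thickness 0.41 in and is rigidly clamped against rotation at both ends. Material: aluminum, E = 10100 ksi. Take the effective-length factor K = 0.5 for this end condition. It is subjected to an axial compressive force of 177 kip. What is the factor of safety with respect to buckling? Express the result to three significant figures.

Inner dimensions: h_i = 7.44 − 2×0.41 = 6.620 in, b_i = 4.33 − 2×0.41 = 3.510 in
Weak-axis I_min = (h_o·b_o³ − h_i·b_i³)/12 with b_o = 4.33, b_i = 3.510 in (shorter outer/inner sides).
I_min = (7.44×4.33³ − 6.620×3.510³)/12 = 26.48 in⁴
Effective length L_e = K·L = 0.5 × 208 = 104.0 in
P_cr = π²EI / L_e² = π² × 10100×10³ × 26.48 / 104.0² = 2.440×10^5 lb
Factor of safety n = P_cr / P = 244.02 / 177 = 1.38

n ≈ 1.38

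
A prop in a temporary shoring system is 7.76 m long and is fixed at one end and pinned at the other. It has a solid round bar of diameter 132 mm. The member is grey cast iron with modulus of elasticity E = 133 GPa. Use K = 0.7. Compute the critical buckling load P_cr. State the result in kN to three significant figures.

P_cr ≈ 663 kN

I = πd⁴/64 = π×132⁴/64 = 1.490×10^7 mm⁴
I = 1.490×10^7 mm⁴ = 1.490×10^-5 m⁴
Effective length L_e = K·L = 0.7 × 7.76 = 5.432 m
P_cr = π²EI / L_e² = π² × 133×10⁹ × 1.490×10^-5 / 5.432² = 6.630×10^5 N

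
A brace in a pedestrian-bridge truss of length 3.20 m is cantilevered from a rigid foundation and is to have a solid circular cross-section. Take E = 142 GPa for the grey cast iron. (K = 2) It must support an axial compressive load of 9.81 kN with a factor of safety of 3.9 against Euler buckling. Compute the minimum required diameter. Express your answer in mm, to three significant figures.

Required P_cr = n·P = 3.9 × 9.81 = 38.26 kN
L_e = K·L = 2 × 3.20 = 6.400 m
Required I = P_cr·L_e²/(π²E) = 3.826×10^4 × 6.400² / (π² × 1.42×10^11) = 1.118×10^-6 m⁴
I_req = 1.118×10^6 mm⁴
Solid circle: I = πd⁴/64  ⇒  d = (64I/π)^(1/4) = (64×1.118×10^6/π)^(1/4) = 69.1 mm

d ≈ 69.1 mm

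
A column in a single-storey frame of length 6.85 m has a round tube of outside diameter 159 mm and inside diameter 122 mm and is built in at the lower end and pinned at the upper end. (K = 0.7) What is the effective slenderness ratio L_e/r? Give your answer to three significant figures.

λ ≈ 95.7

d_o = 159 mm, d_i = 122 mm
I = π(d_o⁴ − d_i⁴)/64 = π(159⁴ − 122.0⁴)/64 = 2.050×10^7 mm⁴
A = 8.166×10^3 mm²;  r_min = √(I/A) = √(2.050×10^7/8.166×10^3) = 50.10 mm
L_e = K·L = 0.7 × 6.85 m = 4.795 m = 4795.0 mm
λ = L_e / r_min = 4795.0 / 50.10 = 95.7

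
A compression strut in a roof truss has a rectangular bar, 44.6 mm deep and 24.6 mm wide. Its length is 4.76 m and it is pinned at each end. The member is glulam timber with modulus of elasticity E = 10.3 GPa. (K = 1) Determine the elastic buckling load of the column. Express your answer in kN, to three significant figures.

Buckling occurs about the weak axis: I_min = h·b³/12 with b = 24.6 mm (the shorter side).
I_min = 44.6×24.6³/12 = 5.533×10^4 mm⁴
I = 5.533×10^4 mm⁴ = 5.533×10^-8 m⁴
Effective length L_e = K·L = 1 × 4.76 = 4.760 m
P_cr = π²EI / L_e² = π² × 10.3×10⁹ × 5.533×10^-8 / 4.760² = 248.2 N

P_cr ≈ 0.248 kN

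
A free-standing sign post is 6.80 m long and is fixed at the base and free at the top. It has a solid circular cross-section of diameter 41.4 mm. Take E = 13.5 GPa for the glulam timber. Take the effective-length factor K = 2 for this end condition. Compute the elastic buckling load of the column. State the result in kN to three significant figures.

I = πd⁴/64 = π×41.4⁴/64 = 1.442×10^5 mm⁴
I = 1.442×10^5 mm⁴ = 1.442×10^-7 m⁴
Effective length L_e = K·L = 2 × 6.80 = 13.60 m
P_cr = π²EI / L_e² = π² × 13.5×10⁹ × 1.442×10^-7 / 13.60² = 103.9 N

P_cr ≈ 0.104 kN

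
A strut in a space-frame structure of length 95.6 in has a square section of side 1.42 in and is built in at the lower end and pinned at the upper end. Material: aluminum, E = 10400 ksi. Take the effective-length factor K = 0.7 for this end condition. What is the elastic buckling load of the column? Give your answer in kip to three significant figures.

P_cr ≈ 7.77 kip

I = a⁴/12 = 1.42⁴/12 = 0.3388 in⁴
Effective length L_e = K·L = 0.7 × 95.6 = 66.92 in
P_cr = π²EI / L_e² = π² × 10400×10³ × 0.3388 / 66.92² = 7.766×10^3 lb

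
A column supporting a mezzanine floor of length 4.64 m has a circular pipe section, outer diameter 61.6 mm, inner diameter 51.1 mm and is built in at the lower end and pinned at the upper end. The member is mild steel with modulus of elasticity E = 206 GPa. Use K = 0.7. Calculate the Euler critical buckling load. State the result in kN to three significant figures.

d_o = 61.6 mm, d_i = 51.1 mm
I = π(d_o⁴ − d_i⁴)/64 = π(61.6⁴ − 51.10⁴)/64 = 3.721×10^5 mm⁴
I = 3.721×10^5 mm⁴ = 3.721×10^-7 m⁴
Effective length L_e = K·L = 0.7 × 4.64 = 3.248 m
P_cr = π²EI / L_e² = π² × 206×10⁹ × 3.721×10^-7 / 3.248² = 7.171×10^4 N

P_cr ≈ 71.7 kN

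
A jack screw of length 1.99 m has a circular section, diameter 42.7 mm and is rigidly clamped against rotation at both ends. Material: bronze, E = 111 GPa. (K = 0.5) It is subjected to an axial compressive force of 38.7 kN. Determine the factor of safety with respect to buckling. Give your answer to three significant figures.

I = πd⁴/64 = π×42.7⁴/64 = 1.632×10^5 mm⁴
I = 1.632×10^5 mm⁴ = 1.632×10^-7 m⁴
Effective length L_e = K·L = 0.5 × 1.99 = 0.9950 m
P_cr = π²EI / L_e² = π² × 111×10⁹ × 1.632×10^-7 / 0.9950² = 1.806×10^5 N
Factor of safety n = P_cr / P = 180.58 / 38.7 = 4.67

n ≈ 4.67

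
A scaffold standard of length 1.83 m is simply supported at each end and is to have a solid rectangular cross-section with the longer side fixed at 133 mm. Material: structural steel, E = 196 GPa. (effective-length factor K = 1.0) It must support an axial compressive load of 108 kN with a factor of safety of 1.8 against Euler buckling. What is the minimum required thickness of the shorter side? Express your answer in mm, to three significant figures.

b ≈ 31.2 mm

Required P_cr = n·P = 1.8 × 108 = 194.4 kN
L_e = K·L = 1 × 1.83 = 1.830 m
Required I = P_cr·L_e²/(π²E) = 1.944×10^5 × 1.830² / (π² × 1.96×10^11) = 3.365×10^-7 m⁴
I_req = 3.365×10^5 mm⁴
Rectangle, weak axis: I_min = h·b³/12 with h = 133 mm fixed  ⇒  b = (12I/h)^(1/3) = 31.2 mm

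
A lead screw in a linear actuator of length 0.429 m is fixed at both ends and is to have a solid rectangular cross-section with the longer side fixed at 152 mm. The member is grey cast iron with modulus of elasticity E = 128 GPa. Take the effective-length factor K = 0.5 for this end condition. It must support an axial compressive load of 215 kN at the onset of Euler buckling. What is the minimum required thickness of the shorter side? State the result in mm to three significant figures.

L_e = K·L = 0.5 × 0.429 = 0.2145 m
Required I = P_cr·L_e²/(π²E) = 2.150×10^5 × 0.2145² / (π² × 1.28×10^11) = 7.830×10^-9 m⁴
I_req = 7.830×10^3 mm⁴
Rectangle, weak axis: I_min = h·b³/12 with h = 152 mm fixed  ⇒  b = (12I/h)^(1/3) = 8.52 mm

b ≈ 8.52 mm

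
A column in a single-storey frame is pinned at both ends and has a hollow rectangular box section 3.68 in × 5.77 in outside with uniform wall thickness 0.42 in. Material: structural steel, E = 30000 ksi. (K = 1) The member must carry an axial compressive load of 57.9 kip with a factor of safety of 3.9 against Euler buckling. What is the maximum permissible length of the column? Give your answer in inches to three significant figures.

Inner dimensions: h_i = 5.77 − 2×0.42 = 4.930 in, b_i = 3.68 − 2×0.42 = 2.840 in
Weak-axis I_min = (h_o·b_o³ − h_i·b_i³)/12 with b_o = 3.68, b_i = 2.840 in (shorter outer/inner sides).
I_min = (5.77×3.68³ − 4.930×2.840³)/12 = 14.55 in⁴
Required critical load P_cr = n·P = 3.9 × 57.9 = 225.8 kip = 2.258×10^5 lb
From P_cr = π²EI/(K·L)²:  L = (1/K)·√(π²EI/P_cr) = (1/1)·√(π²×3.00×10^7×14.55/2.258×10^5)
L = 138 in

L_max ≈ 138 in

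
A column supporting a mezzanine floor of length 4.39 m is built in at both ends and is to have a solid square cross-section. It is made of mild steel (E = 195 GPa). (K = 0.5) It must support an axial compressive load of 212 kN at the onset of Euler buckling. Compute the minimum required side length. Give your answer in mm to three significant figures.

L_e = K·L = 0.5 × 4.39 = 2.195 m
Required I = P_cr·L_e²/(π²E) = 2.120×10^5 × 2.195² / (π² × 1.95×10^11) = 5.307×10^-7 m⁴
I_req = 5.307×10^5 mm⁴
Solid square: I = a⁴/12  ⇒  a = (12I)^(1/4) = (12×5.307×10^5)^(1/4) = 50.2 mm

a ≈ 50.2 mm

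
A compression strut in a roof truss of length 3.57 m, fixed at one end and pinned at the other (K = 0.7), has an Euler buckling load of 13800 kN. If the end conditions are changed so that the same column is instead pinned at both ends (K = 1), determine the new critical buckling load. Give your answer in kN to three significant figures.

P_cr ≈ 6760 kN

P_cr ∝ 1/K², so P_cr,new = P_cr,old × (K_old/K_new)² = 13800 × (0.7/1)²
= 13800 × 0.4900 = 6760 kN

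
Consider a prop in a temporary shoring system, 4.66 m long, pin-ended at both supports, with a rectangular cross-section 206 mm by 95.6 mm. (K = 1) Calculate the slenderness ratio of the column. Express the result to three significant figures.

Buckling occurs about the weak axis: I_min = h·b³/12 with b = 95.6 mm (the shorter side).
I_min = 206×95.6³/12 = 1.500×10^7 mm⁴
A = 1.969×10^4 mm²;  r_min = √(I/A) = √(1.500×10^7/1.969×10^4) = 27.60 mm
L_e = K·L = 1 × 4.66 m = 4.660 m = 4660.0 mm
λ = L_e / r_min = 4660.0 / 27.60 = 169

λ ≈ 169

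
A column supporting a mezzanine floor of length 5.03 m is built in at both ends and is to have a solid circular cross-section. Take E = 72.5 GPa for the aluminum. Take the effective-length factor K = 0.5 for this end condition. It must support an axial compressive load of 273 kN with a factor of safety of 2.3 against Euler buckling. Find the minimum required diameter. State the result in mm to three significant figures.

Required P_cr = n·P = 2.3 × 273 = 627.9 kN
L_e = K·L = 0.5 × 5.03 = 2.515 m
Required I = P_cr·L_e²/(π²E) = 6.279×10^5 × 2.515² / (π² × 7.25×10^10) = 5.550×10^-6 m⁴
I_req = 5.550×10^6 mm⁴
Solid circle: I = πd⁴/64  ⇒  d = (64I/π)^(1/4) = (64×5.550×10^6/π)^(1/4) = 103 mm

d ≈ 103 mm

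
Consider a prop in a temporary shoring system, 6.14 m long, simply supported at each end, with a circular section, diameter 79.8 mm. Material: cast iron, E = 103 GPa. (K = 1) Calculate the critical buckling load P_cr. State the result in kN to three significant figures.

P_cr ≈ 53.7 kN

I = πd⁴/64 = π×79.8⁴/64 = 1.991×10^6 mm⁴
I = 1.991×10^6 mm⁴ = 1.991×10^-6 m⁴
Effective length L_e = K·L = 1 × 6.14 = 6.140 m
P_cr = π²EI / L_e² = π² × 103×10⁹ × 1.991×10^-6 / 6.140² = 5.368×10^4 N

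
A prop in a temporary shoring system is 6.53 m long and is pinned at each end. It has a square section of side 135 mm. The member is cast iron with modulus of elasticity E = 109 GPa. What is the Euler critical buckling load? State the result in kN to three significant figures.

I = a⁴/12 = 135⁴/12 = 2.768×10^7 mm⁴
I = 2.768×10^7 mm⁴ = 2.768×10^-5 m⁴
Effective length L_e = K·L = 1 × 6.53 = 6.530 m
P_cr = π²EI / L_e² = π² × 109×10⁹ × 2.768×10^-5 / 6.530² = 6.983×10^5 N

P_cr ≈ 698 kN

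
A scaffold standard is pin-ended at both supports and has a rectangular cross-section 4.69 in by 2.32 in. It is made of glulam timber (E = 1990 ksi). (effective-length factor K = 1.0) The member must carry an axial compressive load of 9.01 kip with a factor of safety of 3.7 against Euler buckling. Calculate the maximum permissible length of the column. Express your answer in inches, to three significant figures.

L_max ≈ 53.6 in

Buckling occurs about the weak axis: I_min = h·b³/12 with b = 2.32 in (the shorter side).
I_min = 4.69×2.32³/12 = 4.880 in⁴
Required critical load P_cr = n·P = 3.7 × 9.01 = 33.34 kip = 3.334×10^4 lb
From P_cr = π²EI/(K·L)²:  L = (1/K)·√(π²EI/P_cr) = (1/1)·√(π²×1.99×10^6×4.880/3.334×10^4)
L = 53.6 in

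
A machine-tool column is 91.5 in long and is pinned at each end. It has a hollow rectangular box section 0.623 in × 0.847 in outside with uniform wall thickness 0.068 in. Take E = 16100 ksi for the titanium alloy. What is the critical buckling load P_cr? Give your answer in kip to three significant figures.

P_cr ≈ 0.194 kip

Inner dimensions: h_i = 0.847 − 2×0.068 = 0.7110 in, b_i = 0.623 − 2×0.068 = 0.4870 in
Weak-axis I_min = (h_o·b_o³ − h_i·b_i³)/12 with b_o = 0.623, b_i = 0.4870 in (shorter outer/inner sides).
I_min = (0.847×0.623³ − 0.7110×0.4870³)/12 = 1.022×10^-2 in⁴
Effective length L_e = K·L = 1 × 91.5 = 91.50 in
P_cr = π²EI / L_e² = π² × 16100×10³ × 1.022×10^-2 / 91.50² = 194.0 lb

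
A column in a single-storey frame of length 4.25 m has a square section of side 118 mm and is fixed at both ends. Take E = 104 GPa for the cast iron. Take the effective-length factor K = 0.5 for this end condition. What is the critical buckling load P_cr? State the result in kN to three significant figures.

I = a⁴/12 = 118⁴/12 = 1.616×10^7 mm⁴
I = 1.616×10^7 mm⁴ = 1.616×10^-5 m⁴
Effective length L_e = K·L = 0.5 × 4.25 = 2.125 m
P_cr = π²EI / L_e² = π² × 104×10⁹ × 1.616×10^-5 / 2.125² = 3.673×10^6 N

P_cr ≈ 3670 kN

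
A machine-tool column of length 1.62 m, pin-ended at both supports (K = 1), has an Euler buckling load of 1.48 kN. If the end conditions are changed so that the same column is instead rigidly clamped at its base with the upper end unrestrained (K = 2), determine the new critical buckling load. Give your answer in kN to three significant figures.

P_cr ∝ 1/K², so P_cr,new = P_cr,old × (K_old/K_new)² = 1.48 × (1/2)²
= 1.48 × 0.2500 = 0.370 kN

P_cr ≈ 0.370 kN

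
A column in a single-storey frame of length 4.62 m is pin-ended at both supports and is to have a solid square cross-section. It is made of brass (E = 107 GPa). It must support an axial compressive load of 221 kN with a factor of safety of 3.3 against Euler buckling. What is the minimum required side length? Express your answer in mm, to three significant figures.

Required P_cr = n·P = 3.3 × 221 = 729.3 kN
L_e = K·L = 1 × 4.62 = 4.620 m
Required I = P_cr·L_e²/(π²E) = 7.293×10^5 × 4.620² / (π² × 1.07×10^11) = 1.474×10^-5 m⁴
I_req = 1.474×10^7 mm⁴
Solid square: I = a⁴/12  ⇒  a = (12I)^(1/4) = (12×1.474×10^7)^(1/4) = 115 mm

a ≈ 115 mm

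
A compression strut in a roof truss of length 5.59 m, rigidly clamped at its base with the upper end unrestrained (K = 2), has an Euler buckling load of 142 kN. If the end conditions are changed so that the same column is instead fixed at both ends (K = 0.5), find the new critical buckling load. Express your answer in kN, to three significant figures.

P_cr ∝ 1/K², so P_cr,new = P_cr,old × (K_old/K_new)² = 142 × (2/0.5)²
= 142 × 16.00 = 2270 kN

P_cr ≈ 2270 kN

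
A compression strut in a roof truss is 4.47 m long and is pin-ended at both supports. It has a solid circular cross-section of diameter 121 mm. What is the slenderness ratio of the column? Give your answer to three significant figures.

For a solid circle r = d/4 = 121/4 = 30.25 mm
L_e = K·L = 1 × 4.47 m = 4.470 m = 4470.0 mm
λ = L_e / r_min = 4470.0 / 30.25 = 148

λ ≈ 148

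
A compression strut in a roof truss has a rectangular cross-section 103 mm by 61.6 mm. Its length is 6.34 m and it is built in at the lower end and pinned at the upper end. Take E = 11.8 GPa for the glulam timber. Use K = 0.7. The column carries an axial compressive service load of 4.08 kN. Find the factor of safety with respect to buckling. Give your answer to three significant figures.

n ≈ 2.91

Buckling occurs about the weak axis: I_min = h·b³/12 with b = 61.6 mm (the shorter side).
I_min = 103×61.6³/12 = 2.006×10^6 mm⁴
I = 2.006×10^6 mm⁴ = 2.006×10^-6 m⁴
Effective length L_e = K·L = 0.7 × 6.34 = 4.438 m
P_cr = π²EI / L_e² = π² × 11.8×10⁹ × 2.006×10^-6 / 4.438² = 1.186×10^4 N
Factor of safety n = P_cr / P = 11.863 / 4.08 = 2.91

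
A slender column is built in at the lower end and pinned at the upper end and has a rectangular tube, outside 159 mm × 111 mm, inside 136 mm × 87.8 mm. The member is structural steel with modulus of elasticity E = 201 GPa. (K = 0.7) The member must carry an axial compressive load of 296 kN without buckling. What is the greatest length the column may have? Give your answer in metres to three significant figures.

Weak-axis I_min = (h_o·b_o³ − h_i·b_i³)/12 with b_o = 111, b_i = 87.80 mm (shorter outer/inner sides).
I_min = (159×111³ − 136.0×87.80³)/12 = 1.045×10^7 mm⁴
I = 1.045×10^-5 m⁴
At the buckling limit P_cr = P = 2.960×10^5 N
From P_cr = π²EI/(K·L)²:  L = (1/K)·√(π²EI/P_cr) = (1/0.7)·√(π²×2.01×10^11×1.045×10^-5/2.960×10^5)
L = 12.0 m

L_max ≈ 12.0 m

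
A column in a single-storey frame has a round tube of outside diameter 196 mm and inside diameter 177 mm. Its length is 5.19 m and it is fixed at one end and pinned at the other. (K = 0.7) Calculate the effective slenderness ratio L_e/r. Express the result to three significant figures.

d_o = 196 mm, d_i = 177 mm
I = π(d_o⁴ − d_i⁴)/64 = π(196⁴ − 177.0⁴)/64 = 2.426×10^7 mm⁴
A = 5.566×10^3 mm²;  r_min = √(I/A) = √(2.426×10^7/5.566×10^3) = 66.02 mm
L_e = K·L = 0.7 × 5.19 m = 3.633 m = 3633.0 mm
λ = L_e / r_min = 3633.0 / 66.02 = 55.0

λ ≈ 55.0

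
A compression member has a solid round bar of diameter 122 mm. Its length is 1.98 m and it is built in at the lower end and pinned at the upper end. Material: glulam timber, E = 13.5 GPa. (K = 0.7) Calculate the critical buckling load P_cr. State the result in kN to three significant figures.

P_cr ≈ 754 kN

I = πd⁴/64 = π×122⁴/64 = 1.087×10^7 mm⁴
I = 1.087×10^7 mm⁴ = 1.087×10^-5 m⁴
Effective length L_e = K·L = 0.7 × 1.98 = 1.386 m
P_cr = π²EI / L_e² = π² × 13.5×10⁹ × 1.087×10^-5 / 1.386² = 7.543×10^5 N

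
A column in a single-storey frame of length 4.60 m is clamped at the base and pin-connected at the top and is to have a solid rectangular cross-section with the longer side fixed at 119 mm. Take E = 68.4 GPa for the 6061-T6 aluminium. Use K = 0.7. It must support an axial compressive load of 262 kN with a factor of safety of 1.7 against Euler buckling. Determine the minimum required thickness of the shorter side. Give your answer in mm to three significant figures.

b ≈ 88.4 mm

Required P_cr = n·P = 1.7 × 262 = 445.4 kN
L_e = K·L = 0.7 × 4.60 = 3.220 m
Required I = P_cr·L_e²/(π²E) = 4.454×10^5 × 3.220² / (π² × 6.84×10^10) = 6.841×10^-6 m⁴
I_req = 6.841×10^6 mm⁴
Rectangle, weak axis: I_min = h·b³/12 with h = 119 mm fixed  ⇒  b = (12I/h)^(1/3) = 88.4 mm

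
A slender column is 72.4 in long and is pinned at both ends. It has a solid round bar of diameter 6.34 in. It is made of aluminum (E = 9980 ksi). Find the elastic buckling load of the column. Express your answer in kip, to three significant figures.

P_cr ≈ 1490 kip

I = πd⁴/64 = π×6.34⁴/64 = 79.31 in⁴
Effective length L_e = K·L = 1 × 72.4 = 72.40 in
P_cr = π²EI / L_e² = π² × 9980×10³ × 79.31 / 72.40² = 1.490×10^6 lb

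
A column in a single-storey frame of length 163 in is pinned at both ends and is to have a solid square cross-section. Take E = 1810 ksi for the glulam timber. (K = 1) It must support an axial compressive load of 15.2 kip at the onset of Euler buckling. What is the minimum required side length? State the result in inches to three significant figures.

L_e = K·L = 1 × 163 = 163.0 in
Required I = P_cr·L_e²/(π²E) = 1.520×10^4 × 163.0² / (π² × 1.81×10^6) = 22.61 in⁴
Solid square: I = a⁴/12  ⇒  a = (12I)^(1/4) = (12×22.61)^(1/4) = 4.06 in

a ≈ 4.06 in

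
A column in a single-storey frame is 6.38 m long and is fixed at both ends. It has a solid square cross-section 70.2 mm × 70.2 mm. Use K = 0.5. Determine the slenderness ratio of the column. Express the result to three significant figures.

I = a⁴/12 = 70.2⁴/12 = 2.024×10^6 mm⁴
A = 4.928×10^3 mm²;  r_min = √(I/A) = √(2.024×10^6/4.928×10^3) = 20.26 mm
L_e = K·L = 0.5 × 6.38 m = 3.190 m = 3190.0 mm
λ = L_e / r_min = 3190.0 / 20.26 = 157

λ ≈ 157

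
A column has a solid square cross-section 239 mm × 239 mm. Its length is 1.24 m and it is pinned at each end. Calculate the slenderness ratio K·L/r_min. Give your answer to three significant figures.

For a square r = a/√12 = 239/√12 = 68.99 mm
L_e = K·L = 1 × 1.24 m = 1.240 m = 1240.0 mm
λ = L_e / r_min = 1240.0 / 68.99 = 18.0

λ ≈ 18.0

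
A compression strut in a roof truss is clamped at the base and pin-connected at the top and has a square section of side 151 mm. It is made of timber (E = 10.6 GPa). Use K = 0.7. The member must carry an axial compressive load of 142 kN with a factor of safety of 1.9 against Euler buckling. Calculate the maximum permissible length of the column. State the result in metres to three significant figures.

L_max ≈ 5.86 m

I = a⁴/12 = 151⁴/12 = 4.332×10^7 mm⁴
I = 4.332×10^-5 m⁴
Required critical load P_cr = n·P = 1.9 × 142 = 269.8 kN = 2.698×10^5 N
From P_cr = π²EI/(K·L)²:  L = (1/K)·√(π²EI/P_cr) = (1/0.7)·√(π²×1.06×10^10×4.332×10^-5/2.698×10^5)
L = 5.86 m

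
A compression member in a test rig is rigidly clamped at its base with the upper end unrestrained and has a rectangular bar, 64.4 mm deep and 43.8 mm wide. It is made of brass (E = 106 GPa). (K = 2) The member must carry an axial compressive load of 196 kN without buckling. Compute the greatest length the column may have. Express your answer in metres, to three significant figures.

Buckling occurs about the weak axis: I_min = h·b³/12 with b = 43.8 mm (the shorter side).
I_min = 64.4×43.8³/12 = 4.509×10^5 mm⁴
I = 4.509×10^-7 m⁴
At the buckling limit P_cr = P = 1.960×10^5 N
From P_cr = π²EI/(K·L)²:  L = (1/K)·√(π²EI/P_cr) = (1/2)·√(π²×1.06×10^11×4.509×10^-7/1.960×10^5)
L = 0.776 m

L_max ≈ 0.776 m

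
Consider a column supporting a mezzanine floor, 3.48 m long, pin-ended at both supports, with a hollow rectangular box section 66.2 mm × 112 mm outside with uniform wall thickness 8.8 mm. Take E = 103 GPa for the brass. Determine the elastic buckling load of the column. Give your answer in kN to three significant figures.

Inner dimensions: h_i = 112 − 2×8.8 = 94.40 mm, b_i = 66.2 − 2×8.8 = 48.60 mm
Weak-axis I_min = (h_o·b_o³ − h_i·b_i³)/12 with b_o = 66.2, b_i = 48.60 mm (shorter outer/inner sides).
I_min = (112×66.2³ − 94.40×48.60³)/12 = 1.805×10^6 mm⁴
I = 1.805×10^6 mm⁴ = 1.805×10^-6 m⁴
Effective length L_e = K·L = 1 × 3.48 = 3.480 m
P_cr = π²EI / L_e² = π² × 103×10⁹ × 1.805×10^-6 / 3.480² = 1.515×10^5 N

P_cr ≈ 151 kN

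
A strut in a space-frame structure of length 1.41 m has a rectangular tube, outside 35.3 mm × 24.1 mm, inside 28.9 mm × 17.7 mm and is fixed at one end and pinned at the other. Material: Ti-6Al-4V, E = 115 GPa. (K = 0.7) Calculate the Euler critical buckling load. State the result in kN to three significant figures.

Weak-axis I_min = (h_o·b_o³ − h_i·b_i³)/12 with b_o = 24.1, b_i = 17.70 mm (shorter outer/inner sides).
I_min = (35.3×24.1³ − 28.90×17.70³)/12 = 2.782×10^4 mm⁴
I = 2.782×10^4 mm⁴ = 2.782×10^-8 m⁴
Effective length L_e = K·L = 0.7 × 1.41 = 0.9870 m
P_cr = π²EI / L_e² = π² × 115×10⁹ × 2.782×10^-8 / 0.9870² = 3.241×10^4 N

P_cr ≈ 32.4 kN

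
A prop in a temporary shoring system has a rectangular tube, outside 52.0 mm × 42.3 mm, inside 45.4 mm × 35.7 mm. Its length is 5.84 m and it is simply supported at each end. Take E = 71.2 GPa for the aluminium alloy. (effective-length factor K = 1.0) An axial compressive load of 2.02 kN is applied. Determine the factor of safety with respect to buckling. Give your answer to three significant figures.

Weak-axis I_min = (h_o·b_o³ − h_i·b_i³)/12 with b_o = 42.3, b_i = 35.70 mm (shorter outer/inner sides).
I_min = (52.0×42.3³ − 45.40×35.70³)/12 = 1.558×10^5 mm⁴
I = 1.558×10^5 mm⁴ = 1.558×10^-7 m⁴
Effective length L_e = K·L = 1 × 5.84 = 5.840 m
P_cr = π²EI / L_e² = π² × 71.2×10⁹ × 1.558×10^-7 / 5.840² = 3.211×10^3 N
Factor of safety n = P_cr / P = 3.2109 / 2.02 = 1.59

n ≈ 1.59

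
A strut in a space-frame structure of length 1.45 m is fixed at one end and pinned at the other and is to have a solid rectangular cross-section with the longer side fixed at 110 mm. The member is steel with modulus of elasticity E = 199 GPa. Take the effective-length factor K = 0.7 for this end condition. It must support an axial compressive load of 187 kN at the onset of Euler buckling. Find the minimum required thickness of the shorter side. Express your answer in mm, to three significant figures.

b ≈ 22.0 mm

L_e = K·L = 0.7 × 1.45 = 1.015 m
Required I = P_cr·L_e²/(π²E) = 1.870×10^5 × 1.015² / (π² × 1.99×10^11) = 9.809×10^-8 m⁴
I_req = 9.809×10^4 mm⁴
Rectangle, weak axis: I_min = h·b³/12 with h = 110 mm fixed  ⇒  b = (12I/h)^(1/3) = 22.0 mm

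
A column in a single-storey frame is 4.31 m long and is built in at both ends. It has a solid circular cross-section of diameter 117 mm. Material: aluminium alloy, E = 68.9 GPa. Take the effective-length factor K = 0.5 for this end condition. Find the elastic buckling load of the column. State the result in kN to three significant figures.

P_cr ≈ 1350 kN

I = πd⁴/64 = π×117⁴/64 = 9.198×10^6 mm⁴
I = 9.198×10^6 mm⁴ = 9.198×10^-6 m⁴
Effective length L_e = K·L = 0.5 × 4.31 = 2.155 m
P_cr = π²EI / L_e² = π² × 68.9×10⁹ × 9.198×10^-6 / 2.155² = 1.347×10^6 N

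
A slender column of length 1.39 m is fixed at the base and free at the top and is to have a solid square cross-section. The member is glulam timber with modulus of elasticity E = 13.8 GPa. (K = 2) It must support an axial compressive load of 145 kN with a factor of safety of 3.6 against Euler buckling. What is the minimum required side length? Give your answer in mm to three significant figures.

a ≈ 137 mm

Required P_cr = n·P = 3.6 × 145 = 522.0 kN
L_e = K·L = 2 × 1.39 = 2.780 m
Required I = P_cr·L_e²/(π²E) = 5.220×10^5 × 2.780² / (π² × 1.38×10^10) = 2.962×10^-5 m⁴
I_req = 2.962×10^7 mm⁴
Solid square: I = a⁴/12  ⇒  a = (12I)^(1/4) = (12×2.962×10^7)^(1/4) = 137 mm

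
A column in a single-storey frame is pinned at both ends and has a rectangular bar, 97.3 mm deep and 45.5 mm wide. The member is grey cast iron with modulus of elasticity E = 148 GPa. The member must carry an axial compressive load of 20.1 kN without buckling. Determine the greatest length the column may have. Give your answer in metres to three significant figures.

Buckling occurs about the weak axis: I_min = h·b³/12 with b = 45.5 mm (the shorter side).
I_min = 97.3×45.5³/12 = 7.638×10^5 mm⁴
I = 7.638×10^-7 m⁴
At the buckling limit P_cr = P = 2.010×10^4 N
From P_cr = π²EI/(K·L)²:  L = (1/K)·√(π²EI/P_cr) = (1/1)·√(π²×1.48×10^11×7.638×10^-7/2.010×10^4)
L = 7.45 m

L_max ≈ 7.45 m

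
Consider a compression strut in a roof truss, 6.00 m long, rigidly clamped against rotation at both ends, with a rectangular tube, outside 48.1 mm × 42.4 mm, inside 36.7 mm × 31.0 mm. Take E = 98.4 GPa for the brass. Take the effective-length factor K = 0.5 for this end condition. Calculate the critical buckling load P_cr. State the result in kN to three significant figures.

Weak-axis I_min = (h_o·b_o³ − h_i·b_i³)/12 with b_o = 42.4, b_i = 31.00 mm (shorter outer/inner sides).
I_min = (48.1×42.4³ − 36.70×31.00³)/12 = 2.144×10^5 mm⁴
I = 2.144×10^5 mm⁴ = 2.144×10^-7 m⁴
Effective length L_e = K·L = 0.5 × 6.00 = 3.000 m
P_cr = π²EI / L_e² = π² × 98.4×10⁹ × 2.144×10^-7 / 3.000² = 2.314×10^4 N

P_cr ≈ 23.1 kN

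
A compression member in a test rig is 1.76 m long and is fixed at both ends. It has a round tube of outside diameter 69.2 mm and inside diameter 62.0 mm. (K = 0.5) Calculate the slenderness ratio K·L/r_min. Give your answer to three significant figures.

d_o = 69.2 mm, d_i = 62.0 mm
I = π(d_o⁴ − d_i⁴)/64 = π(69.2⁴ − 62.00⁴)/64 = 4.003×10^5 mm⁴
A = 741.9 mm²;  r_min = √(I/A) = √(4.003×10^5/741.9) = 23.23 mm
L_e = K·L = 0.5 × 1.76 m = 0.8800 m = 880.00 mm
λ = L_e / r_min = 880.00 / 23.23 = 37.9

λ ≈ 37.9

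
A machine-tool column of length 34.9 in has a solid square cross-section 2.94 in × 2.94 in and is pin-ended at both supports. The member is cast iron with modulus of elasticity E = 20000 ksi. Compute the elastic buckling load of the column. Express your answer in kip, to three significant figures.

I = a⁴/12 = 2.94⁴/12 = 6.226 in⁴
Effective length L_e = K·L = 1 × 34.9 = 34.90 in
P_cr = π²EI / L_e² = π² × 20000×10³ × 6.226 / 34.90² = 1.009×10^6 lb

P_cr ≈ 1010 kip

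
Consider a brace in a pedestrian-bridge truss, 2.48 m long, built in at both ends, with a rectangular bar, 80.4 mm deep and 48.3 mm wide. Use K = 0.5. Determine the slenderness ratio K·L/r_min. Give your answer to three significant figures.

λ ≈ 88.9

For a rectangle r_min = b/√12 = 48.3/√12 = 13.94 mm
L_e = K·L = 0.5 × 2.48 m = 1.240 m = 1240.0 mm
λ = L_e / r_min = 1240.0 / 13.94 = 88.9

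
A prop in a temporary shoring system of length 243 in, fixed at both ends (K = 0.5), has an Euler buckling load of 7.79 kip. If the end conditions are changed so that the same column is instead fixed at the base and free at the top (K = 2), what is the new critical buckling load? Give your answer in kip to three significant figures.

P_cr ≈ 0.487 kip

P_cr ∝ 1/K², so P_cr,new = P_cr,old × (K_old/K_new)² = 7.79 × (0.5/2)²
= 7.79 × 0.06250 = 0.487 kip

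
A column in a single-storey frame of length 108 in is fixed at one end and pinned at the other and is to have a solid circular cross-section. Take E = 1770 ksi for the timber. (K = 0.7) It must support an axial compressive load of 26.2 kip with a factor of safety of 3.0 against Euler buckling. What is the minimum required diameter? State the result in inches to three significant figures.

d ≈ 4.78 in

Required P_cr = n·P = 3.0 × 26.2 = 78.60 kip
L_e = K·L = 0.7 × 108 = 75.60 in
Required I = P_cr·L_e²/(π²E) = 7.860×10^4 × 75.60² / (π² × 1.77×10^6) = 25.72 in⁴
Solid circle: I = πd⁴/64  ⇒  d = (64I/π)^(1/4) = (64×25.72/π)^(1/4) = 4.78 in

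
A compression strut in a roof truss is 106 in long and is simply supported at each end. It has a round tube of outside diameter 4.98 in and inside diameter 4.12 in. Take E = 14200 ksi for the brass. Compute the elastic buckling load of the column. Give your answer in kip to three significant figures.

P_cr ≈ 200 kip

d_o = 4.98 in, d_i = 4.12 in
I = π(d_o⁴ − d_i⁴)/64 = π(4.98⁴ − 4.120⁴)/64 = 16.05 in⁴
Effective length L_e = K·L = 1 × 106 = 106.0 in
P_cr = π²EI / L_e² = π² × 14200×10³ × 16.05 / 106.0² = 2.002×10^5 lb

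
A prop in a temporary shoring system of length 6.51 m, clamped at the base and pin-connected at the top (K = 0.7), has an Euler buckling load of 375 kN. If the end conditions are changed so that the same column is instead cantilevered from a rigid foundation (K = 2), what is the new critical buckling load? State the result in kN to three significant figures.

P_cr ≈ 45.9 kN

P_cr ∝ 1/K², so P_cr,new = P_cr,old × (K_old/K_new)² = 375 × (0.7/2)²
= 375 × 0.1225 = 45.9 kN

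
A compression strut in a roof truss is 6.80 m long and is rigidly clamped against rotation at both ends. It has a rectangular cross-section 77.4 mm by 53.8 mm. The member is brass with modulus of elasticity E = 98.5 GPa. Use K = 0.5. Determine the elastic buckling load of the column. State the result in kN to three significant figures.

Buckling occurs about the weak axis: I_min = h·b³/12 with b = 53.8 mm (the shorter side).
I_min = 77.4×53.8³/12 = 1.004×10^6 mm⁴
I = 1.004×10^6 mm⁴ = 1.004×10^-6 m⁴
Effective length L_e = K·L = 0.5 × 6.80 = 3.400 m
P_cr = π²EI / L_e² = π² × 98.5×10⁹ × 1.004×10^-6 / 3.400² = 8.447×10^4 N

P_cr ≈ 84.5 kN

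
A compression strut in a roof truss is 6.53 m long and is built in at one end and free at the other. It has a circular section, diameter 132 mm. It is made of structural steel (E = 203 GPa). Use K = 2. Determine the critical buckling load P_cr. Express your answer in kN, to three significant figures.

P_cr ≈ 175 kN

I = πd⁴/64 = π×132⁴/64 = 1.490×10^7 mm⁴
I = 1.490×10^7 mm⁴ = 1.490×10^-5 m⁴
Effective length L_e = K·L = 2 × 6.53 = 13.06 m
P_cr = π²EI / L_e² = π² × 203×10⁹ × 1.490×10^-5 / 13.06² = 1.751×10^5 N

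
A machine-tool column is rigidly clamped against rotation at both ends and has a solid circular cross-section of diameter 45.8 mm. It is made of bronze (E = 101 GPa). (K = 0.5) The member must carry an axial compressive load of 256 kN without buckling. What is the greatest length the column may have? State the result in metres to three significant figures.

I = πd⁴/64 = π×45.8⁴/64 = 2.160×10^5 mm⁴
I = 2.160×10^-7 m⁴
At the buckling limit P_cr = P = 2.560×10^5 N
From P_cr = π²EI/(K·L)²:  L = (1/K)·√(π²EI/P_cr) = (1/0.5)·√(π²×1.01×10^11×2.160×10^-7/2.560×10^5)
L = 1.83 m

L_max ≈ 1.83 m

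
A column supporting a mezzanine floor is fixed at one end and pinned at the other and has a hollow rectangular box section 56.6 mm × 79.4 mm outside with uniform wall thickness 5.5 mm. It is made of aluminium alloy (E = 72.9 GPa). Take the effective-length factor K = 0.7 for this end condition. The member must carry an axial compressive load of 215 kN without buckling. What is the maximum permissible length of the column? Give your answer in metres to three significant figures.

L_max ≈ 2.12 m

Inner dimensions: h_i = 79.4 − 2×5.5 = 68.40 mm, b_i = 56.6 − 2×5.5 = 45.60 mm
Weak-axis I_min = (h_o·b_o³ − h_i·b_i³)/12 with b_o = 56.6, b_i = 45.60 mm (shorter outer/inner sides).
I_min = (79.4×56.6³ − 68.40×45.60³)/12 = 6.593×10^5 mm⁴
I = 6.593×10^-7 m⁴
At the buckling limit P_cr = P = 2.150×10^5 N
From P_cr = π²EI/(K·L)²:  L = (1/K)·√(π²EI/P_cr) = (1/0.7)·√(π²×7.29×10^10×6.593×10^-7/2.150×10^5)
L = 2.12 m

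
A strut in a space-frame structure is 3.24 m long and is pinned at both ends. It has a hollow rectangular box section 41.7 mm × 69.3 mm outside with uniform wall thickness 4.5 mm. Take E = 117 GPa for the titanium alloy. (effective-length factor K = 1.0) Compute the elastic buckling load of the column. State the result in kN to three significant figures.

P_cr ≈ 26.7 kN

Inner dimensions: h_i = 69.3 − 2×4.5 = 60.30 mm, b_i = 41.7 − 2×4.5 = 32.70 mm
Weak-axis I_min = (h_o·b_o³ − h_i·b_i³)/12 with b_o = 41.7, b_i = 32.70 mm (shorter outer/inner sides).
I_min = (69.3×41.7³ − 60.30×32.70³)/12 = 2.431×10^5 mm⁴
I = 2.431×10^5 mm⁴ = 2.431×10^-7 m⁴
Effective length L_e = K·L = 1 × 3.24 = 3.240 m
P_cr = π²EI / L_e² = π² × 117×10⁹ × 2.431×10^-7 / 3.240² = 2.674×10^4 N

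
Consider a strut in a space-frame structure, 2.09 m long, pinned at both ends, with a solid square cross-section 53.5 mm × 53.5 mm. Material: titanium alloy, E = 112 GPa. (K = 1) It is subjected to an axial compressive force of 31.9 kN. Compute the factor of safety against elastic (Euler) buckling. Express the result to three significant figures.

n ≈ 5.42

I = a⁴/12 = 53.5⁴/12 = 6.827×10^5 mm⁴
I = 6.827×10^5 mm⁴ = 6.827×10^-7 m⁴
Effective length L_e = K·L = 1 × 2.09 = 2.090 m
P_cr = π²EI / L_e² = π² × 112×10⁹ × 6.827×10^-7 / 2.090² = 1.728×10^5 N
Factor of safety n = P_cr / P = 172.77 / 31.9 = 5.42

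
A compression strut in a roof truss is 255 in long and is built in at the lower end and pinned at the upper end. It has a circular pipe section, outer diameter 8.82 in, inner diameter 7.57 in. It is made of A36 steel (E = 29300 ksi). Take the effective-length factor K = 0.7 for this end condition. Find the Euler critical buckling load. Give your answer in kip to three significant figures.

d_o = 8.82 in, d_i = 7.57 in
I = π(d_o⁴ − d_i⁴)/64 = π(8.82⁴ − 7.570⁴)/64 = 135.9 in⁴
Effective length L_e = K·L = 0.7 × 255 = 178.5 in
P_cr = π²EI / L_e² = π² × 29300×10³ × 135.9 / 178.5² = 1.233×10^6 lb

P_cr ≈ 1230 kip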